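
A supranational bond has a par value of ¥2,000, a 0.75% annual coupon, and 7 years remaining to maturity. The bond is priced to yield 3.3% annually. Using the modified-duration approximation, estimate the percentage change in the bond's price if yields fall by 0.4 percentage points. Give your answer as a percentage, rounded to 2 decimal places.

+2.64%

Periodic yield y = 0.033. Modified duration first:
  t   CF        PV=CF/(1+0.033)^t    t·PV
  1        15.00        14.5208        14.5208
  2        15.00        14.0569        28.1139
  3        15.00        13.6079        40.8236
  4        15.00        13.1732        52.6926
  5        15.00        12.7523        63.7617
  6        15.00        12.3449        74.0697
  7     2,015.00     1,605.3613    11,237.5294
  Σ                  1,685.8174    11,511.5117
P = 1,685.8174; D_Mac = 6.82845 yrs; D_mod = 6.82845/(1+0.033) = 6.61031 yrs.
ΔP/P ≈ -D_mod · Δy = -6.61031 × (-0.004) = +0.026441 = +2.6441%.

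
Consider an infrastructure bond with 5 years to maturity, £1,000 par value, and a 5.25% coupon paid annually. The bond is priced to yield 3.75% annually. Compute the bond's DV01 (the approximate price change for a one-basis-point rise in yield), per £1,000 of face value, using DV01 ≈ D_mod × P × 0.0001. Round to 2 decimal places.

£0.47

Periodic yield y = 0.0375.
  t   CF        PV=CF/(1+0.0375)^t    t·PV
  1        52.50        50.6024        50.6024
  2        52.50        48.7734        97.5468
  3        52.50        47.0105       141.0315
  4        52.50        45.3113       181.2453
  5     1,052.50       875.5513     4,377.7563
  Σ                  1,067.2489     4,848.1824
P = 1,067.2489; D_Mac = 4.54269 yrs; D_mod = 4.37850 yrs.
DV01 ≈ 4.37850 × 1,067.2489 × 0.0001 = 0.467295.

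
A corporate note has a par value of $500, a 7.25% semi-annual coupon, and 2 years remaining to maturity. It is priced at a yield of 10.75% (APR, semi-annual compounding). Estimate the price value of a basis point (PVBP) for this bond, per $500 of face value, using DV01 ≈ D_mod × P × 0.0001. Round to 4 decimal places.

$0.0843

Periodic yield y = 0.05375.
  t   CF        PV=CF/(1+0.05375)^t    t·PV
  1       18.125        17.2005        17.2005
  2       18.125        16.3231        32.6462
  3       18.125        15.4905        46.4715
  4      518.125       420.2272     1,680.9089
  Σ                    469.2413     1,777.2271
P = 469.2413; D_Mac = 3.78745 half-year periods = 1.89372 yrs; D_mod = 1.79713 yrs.
DV01 ≈ 1.79713 × 469.2413 × 0.0001 = 0.084329.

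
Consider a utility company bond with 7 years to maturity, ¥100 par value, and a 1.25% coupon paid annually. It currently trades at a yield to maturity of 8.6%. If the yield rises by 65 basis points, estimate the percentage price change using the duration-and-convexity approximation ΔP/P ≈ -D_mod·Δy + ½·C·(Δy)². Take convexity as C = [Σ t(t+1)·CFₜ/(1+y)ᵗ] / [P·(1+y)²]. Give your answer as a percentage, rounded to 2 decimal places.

With y = 0.086:
  t   CF        PV=CF/(1+0.086)^t    t·PV        t(t+1)·PV
  1         1.25         1.1510         1.1510           2.3020
  2         1.25         1.0599         2.1197           6.3592
  3         1.25         0.9759         2.9278          11.7112
  4         1.25         0.8987         3.5946          17.9730
  5         1.25         0.8275         4.1374          24.8246
  6         1.25         0.7620         4.5717          32.0022
  7       101.25        56.8311       397.8179       3,182.5430
  Σ                     62.5060       416.3202       3,277.7153
P = 62.5060; D_Mac = 6.66048 yrs; D_mod = 6.13304 yrs; C = 44.46207.
Duration effect: -6.13304 × (+0.0065) = -0.039865
Convexity effect: 0.5 × 44.46207 × (0.0065)² = +0.0009393
ΔP/P ≈ -0.039865 + 0.0009393 = -0.038925 = -3.8925%.

-3.89%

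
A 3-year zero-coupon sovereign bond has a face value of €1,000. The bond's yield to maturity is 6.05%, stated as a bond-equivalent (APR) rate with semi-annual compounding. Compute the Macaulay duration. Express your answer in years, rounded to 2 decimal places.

A zero-coupon bond has a single cash flow at maturity, so its Macaulay duration equals its maturity: 3 years.
(Equivalently: 6 semi-annual periods ÷ 2 = 3 years.)

3.00 years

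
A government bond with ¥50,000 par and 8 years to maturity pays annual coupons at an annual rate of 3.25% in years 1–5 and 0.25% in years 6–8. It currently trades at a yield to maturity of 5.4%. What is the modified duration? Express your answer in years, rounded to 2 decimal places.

6.74 years

Periodic yield y = 0.054. First find Macaulay duration:
  t   CF        PV=CF/(1+0.054)^t    t·PV
  1     1,625.00     1,541.7457     1,541.7457
  2     1,625.00     1,462.7569     2,925.5137
  3     1,625.00     1,387.8149     4,163.4446
  4     1,625.00     1,316.7124     5,266.8496
  5     1,625.00     1,249.2527     6,246.2637
  6       125.00        91.1730       547.0381
  7       125.00        86.5019       605.5134
  8    50,125.00    32,910.1225   263,280.9799
  Σ                 40,046.0800   284,577.3487
P = 40,046.0800; Macaulay duration = 284,577.3487 / 40,046.0800 = 7.10625 years.
Modified duration = D_Mac / (1 + y) = 7.10625 / 1.054 = 6.74217 years.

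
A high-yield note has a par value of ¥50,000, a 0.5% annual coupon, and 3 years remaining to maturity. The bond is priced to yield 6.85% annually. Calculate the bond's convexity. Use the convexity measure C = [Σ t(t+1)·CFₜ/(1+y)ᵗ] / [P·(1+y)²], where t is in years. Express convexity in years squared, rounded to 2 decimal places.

With y = 0.0685:
  t   CF        PV=CF/(1+0.0685)^t    t·PV        t(t+1)·PV
  1       250.00       233.9729       233.9729         467.9457
  2       250.00       218.9732       437.9464       1,313.8392
  3    50,250.00    41,191.9628   123,575.8884     494,303.5536
  Σ                 41,644.9089   124,247.8076     496,085.3385
P = 41,644.9089.
Convexity = Σ t(t+1)·PV / [P·(1+y)²] = 496,085.3385 / (41,644.9089 × 1.141692) = 10.43387.

10.43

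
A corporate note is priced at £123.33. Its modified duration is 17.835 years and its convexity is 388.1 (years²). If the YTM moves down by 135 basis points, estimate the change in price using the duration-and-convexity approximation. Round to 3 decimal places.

+£34.056

Duration effect: -D_mod·Δy = -17.835 × (-0.0135) = +0.2407725
Convexity effect: ½·C·(Δy)² = 0.5 × 388.1 × (-0.0135)² = +0.0353656125
ΔP/P ≈ +0.2407725 + 0.0353656125 = +0.2761381125
ΔP ≈ 123.33 × (+0.2761381125) = +34.056113414625.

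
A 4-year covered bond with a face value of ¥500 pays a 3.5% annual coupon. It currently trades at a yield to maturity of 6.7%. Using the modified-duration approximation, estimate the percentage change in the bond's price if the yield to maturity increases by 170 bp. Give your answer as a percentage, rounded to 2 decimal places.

Periodic yield y = 0.067. Modified duration first:
  t   CF        PV=CF/(1+0.067)^t    t·PV
  1        17.50        16.4011        16.4011
  2        17.50        15.3713        30.7425
  3        17.50        14.4060        43.2181
  4       517.50       399.2571     1,597.0285
  Σ                    445.4355     1,687.3903
P = 445.4355; D_Mac = 3.78818 yrs; D_mod = 3.78818/(1+0.067) = 3.55031 yrs.
ΔP/P ≈ -D_mod · Δy = -3.55031 × (+0.017) = -0.060355 = -6.0355%.

-6.04%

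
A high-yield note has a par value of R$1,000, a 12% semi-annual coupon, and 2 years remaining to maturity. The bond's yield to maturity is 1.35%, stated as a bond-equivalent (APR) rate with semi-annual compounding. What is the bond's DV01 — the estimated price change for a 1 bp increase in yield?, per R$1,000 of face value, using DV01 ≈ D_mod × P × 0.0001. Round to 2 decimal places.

Periodic yield y = 0.00675.
  t   CF        PV=CF/(1+0.00675)^t    t·PV
  1        60.00        59.5977        59.5977
  2        60.00        59.1981       118.3963
  3        60.00        58.8012       176.4037
  4     1,060.00     1,031.8565     4,127.4261
  Σ                  1,209.4536     4,481.8237
P = 1,209.4536; D_Mac = 3.70566 half-year periods = 1.85283 yrs; D_mod = 1.84041 yrs.
DV01 ≈ 1.84041 × 1,209.4536 × 0.0001 = 0.222589.

R$0.22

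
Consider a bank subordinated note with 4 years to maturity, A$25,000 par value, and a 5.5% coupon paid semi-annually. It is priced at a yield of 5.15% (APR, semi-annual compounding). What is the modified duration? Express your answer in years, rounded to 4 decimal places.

Periodic yield y = 0.02575. First find Macaulay duration:
  t   CF        PV=CF/(1+0.02575)^t    t·PV
  1       687.50       670.2413       670.2413
  2       687.50       653.4158     1,306.8317
  3       687.50       637.0128     1,911.0383
  4       687.50       621.0214     2,484.0858
  5       687.50       605.4316     3,027.1579
  6       687.50       590.2331     3,541.3985
  7       687.50       575.4161     4,027.9128
  8    25,687.50    20,959.9206   167,679.3652
  Σ                 25,312.6928   184,648.0314
P = 25,312.6928; Macaulay duration = 184,648.0314 / 25,312.6928 = 7.29468 half-year periods = 3.64734 years.
Modified duration = D_Mac / (1 + y) = 3.64734 / 1.02575 = 3.55578 years.

3.5558 years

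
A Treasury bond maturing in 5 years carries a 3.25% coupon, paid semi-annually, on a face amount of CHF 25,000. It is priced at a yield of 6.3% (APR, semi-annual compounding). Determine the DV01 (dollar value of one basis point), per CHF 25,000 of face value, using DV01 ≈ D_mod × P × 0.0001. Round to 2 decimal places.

CHF 9.76

Periodic yield y = 0.0315.
  t   CF        PV=CF/(1+0.0315)^t    t·PV
  1       406.25       393.8439       393.8439
  2       406.25       381.8167       763.6334
  3       406.25       370.1568     1,110.4703
  4       406.25       358.8529     1,435.4115
  5       406.25       347.8942     1,739.4711
  6       406.25       337.2702     2,023.6212
  7       406.25       326.9706     2,288.7944
  8       406.25       316.9856     2,535.8847
  9       406.25       307.3055     2,765.7492
  10   25,406.25    18,631.5182   186,315.1816
  Σ                 21,772.6145   201,372.0614
P = 21,772.6145; D_Mac = 9.24887 half-year periods = 4.62443 yrs; D_mod = 4.48321 yrs.
DV01 ≈ 4.48321 × 21,772.6145 × 0.0001 = 9.761128.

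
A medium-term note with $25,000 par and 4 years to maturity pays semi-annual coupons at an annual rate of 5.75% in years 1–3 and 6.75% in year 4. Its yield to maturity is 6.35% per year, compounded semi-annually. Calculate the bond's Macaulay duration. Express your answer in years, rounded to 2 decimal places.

Periodic yield y = 0.03175. Discount each cash flow and weight by its period:
  t   CF        PV=CF/(1+0.03175)^t    t·PV
  1       718.75       696.6319       696.6319
  2       718.75       675.1945     1,350.3890
  3       718.75       654.4168     1,963.2503
  4       718.75       634.2784     2,537.1137
  5       718.75       614.7598     3,073.7991
  6       718.75       595.8418     3,575.0510
  7       843.75       677.9418     4,745.5929
  8    25,843.75    20,126.1039   161,008.8314
  Σ                 24,675.1691   178,950.6594
Price P = Σ PV = 24,675.1691.
Macaulay duration = Σ(t·PV) / P = 178,950.6594 / 24,675.1691 = 7.25226 half-year periods.
In years: 7.25226 / 2 = 3.62613 years.

3.63 years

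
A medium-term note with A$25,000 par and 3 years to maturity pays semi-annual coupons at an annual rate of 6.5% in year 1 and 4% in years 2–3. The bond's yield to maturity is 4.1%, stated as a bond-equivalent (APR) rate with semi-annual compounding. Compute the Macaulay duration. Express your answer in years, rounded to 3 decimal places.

Periodic yield y = 0.0205. Discount each cash flow and weight by its period:
  t   CF        PV=CF/(1+0.0205)^t    t·PV
  1       812.50       796.1783       796.1783
  2       812.50       780.1846     1,560.3691
  3       500.00       470.4690     1,411.4069
  4       500.00       461.0181     1,844.0724
  5       500.00       451.7571     2,258.7854
  6    25,500.00    22,576.7865   135,460.7190
  Σ                 25,536.3935   143,331.5311
Price P = Σ PV = 25,536.3935.
Macaulay duration = Σ(t·PV) / P = 143,331.5311 / 25,536.3935 = 5.61283 half-year periods.
In years: 5.61283 / 2 = 2.80642 years.

2.806 years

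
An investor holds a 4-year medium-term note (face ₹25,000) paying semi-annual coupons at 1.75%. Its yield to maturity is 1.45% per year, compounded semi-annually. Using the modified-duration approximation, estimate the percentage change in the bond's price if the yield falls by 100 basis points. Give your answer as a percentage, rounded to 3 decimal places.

Periodic yield y = 0.00725. Modified duration first:
  t   CF        PV=CF/(1+0.00725)^t    t·PV
  1       218.75       217.1755       217.1755
  2       218.75       215.6123       431.2246
  3       218.75       214.0604       642.1811
  4       218.75       212.5196       850.0783
  5       218.75       210.9899     1,054.9495
  6       218.75       209.4712     1,256.8274
  7       218.75       207.9635     1,455.7445
  8    25,218.75    23,802.6520   190,421.2163
  Σ                 25,290.4444   196,329.3973
P = 25,290.4444; D_Mac = 7.76299 half-year periods = 3.88149 yrs; D_mod = 3.88149/(1+0.00725) = 3.85356 yrs.
ΔP/P ≈ -D_mod · Δy = -3.85356 × (-0.01) = +0.038536 = +3.8536%.

+3.854%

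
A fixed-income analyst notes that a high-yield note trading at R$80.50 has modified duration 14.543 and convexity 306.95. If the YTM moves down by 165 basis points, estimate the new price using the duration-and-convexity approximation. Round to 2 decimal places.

R$103.18

Duration effect: -D_mod·Δy = -14.543 × (-0.0165) = +0.2399595
Convexity effect: ½·C·(Δy)² = 0.5 × 306.95 × (-0.0165)² = +0.04178356875
ΔP/P ≈ +0.2399595 + 0.04178356875 = +0.28174306875
New price ≈ 80.50 × (1 + 0.28174306875) = 103.180317034375.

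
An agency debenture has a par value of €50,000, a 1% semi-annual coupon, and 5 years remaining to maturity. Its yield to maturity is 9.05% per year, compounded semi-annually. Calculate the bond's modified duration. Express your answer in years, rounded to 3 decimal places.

4.649 years

Periodic yield y = 0.04525. First find Macaulay duration:
  t   CF        PV=CF/(1+0.04525)^t    t·PV
  1       250.00       239.1772       239.1772
  2       250.00       228.8230       457.6460
  3       250.00       218.9170       656.7510
  4       250.00       209.4398       837.7594
  5       250.00       200.3730     1,001.8648
  6       250.00       191.6986     1,150.1916
  7       250.00       183.3998     1,283.7984
  8       250.00       175.4602     1,403.6815
  9       250.00       167.8643     1,510.7790
  10   50,250.00    32,280.0578   322,800.5781
  Σ                 34,095.2107   331,342.2270
P = 34,095.2107; Macaulay duration = 331,342.2270 / 34,095.2107 = 9.71815 half-year periods = 4.85907 years.
Modified duration = D_Mac / (1 + y) = 4.85907 / 1.04525 = 4.64872 years.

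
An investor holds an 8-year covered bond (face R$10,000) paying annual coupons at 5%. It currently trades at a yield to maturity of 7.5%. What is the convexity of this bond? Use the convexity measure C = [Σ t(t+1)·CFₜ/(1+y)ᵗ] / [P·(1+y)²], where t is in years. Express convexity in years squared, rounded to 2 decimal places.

With y = 0.075:
  t   CF        PV=CF/(1+0.075)^t    t·PV        t(t+1)·PV
  1       500.00       465.1163       465.1163         930.2326
  2       500.00       432.6663       865.3326       2,595.9978
  3       500.00       402.4803     1,207.4409       4,829.7634
  4       500.00       374.4003     1,497.6011       7,488.0053
  5       500.00       348.2793     1,741.3966      10,448.3795
  6       500.00       323.9808     1,943.8846      13,607.1919
  7       500.00       301.3775     2,109.6422      16,877.1372
  8    10,500.00     5,887.3735    47,098.9876     423,890.8884
  Σ                  8,535.6741    56,929.4017     480,667.5962
P = 8,535.6741.
Convexity = Σ t(t+1)·PV / [P·(1+y)²] = 480,667.5962 / (8,535.6741 × 1.155625) = 48.72929.

48.73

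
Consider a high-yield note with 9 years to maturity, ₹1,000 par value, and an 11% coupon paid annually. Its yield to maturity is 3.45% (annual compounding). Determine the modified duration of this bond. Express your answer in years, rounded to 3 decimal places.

Periodic yield y = 0.0345. First find Macaulay duration:
  t   CF        PV=CF/(1+0.0345)^t    t·PV
  1       110.00       106.3316       106.3316
  2       110.00       102.7855       205.5709
  3       110.00        99.3576       298.0729
  4       110.00        96.0441       384.1764
  5       110.00        92.8411       464.2054
  6       110.00        89.7449       538.4693
  7       110.00        86.7519       607.2636
  8       110.00        83.8588       670.8705
  9     1,110.00       817.9910     7,361.9190
  Σ                  1,575.7065    10,636.8796
P = 1,575.7065; Macaulay duration = 10,636.8796 / 1,575.7065 = 6.75055 years.
Modified duration = D_Mac / (1 + y) = 6.75055 / 1.0345 = 6.52542 years.

6.525 years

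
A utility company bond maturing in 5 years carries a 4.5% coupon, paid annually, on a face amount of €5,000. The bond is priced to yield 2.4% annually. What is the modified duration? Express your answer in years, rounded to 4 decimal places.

Periodic yield y = 0.024. First find Macaulay duration:
  t   CF        PV=CF/(1+0.024)^t    t·PV
  1       225.00       219.7266       219.7266
  2       225.00       214.5767       429.1534
  3       225.00       209.5476       628.6427
  4       225.00       204.6363       818.5452
  5     5,225.00     4,640.7322    23,203.6612
  Σ                  5,489.2194    25,299.7292
P = 5,489.2194; Macaulay duration = 25,299.7292 / 5,489.2194 = 4.60898 years.
Modified duration = D_Mac / (1 + y) = 4.60898 / 1.024 = 4.50096 years.

4.5010 years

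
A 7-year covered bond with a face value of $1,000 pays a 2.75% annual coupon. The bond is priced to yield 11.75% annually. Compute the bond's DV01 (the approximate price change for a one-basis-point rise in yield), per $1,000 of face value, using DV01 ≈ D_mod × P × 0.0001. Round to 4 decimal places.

$0.3281

Periodic yield y = 0.1175.
  t   CF        PV=CF/(1+0.1175)^t    t·PV
  1        27.50        24.6085        24.6085
  2        27.50        22.0210        44.0421
  3        27.50        19.7056        59.1169
  4        27.50        17.6337        70.5347
  5        27.50        15.7796        78.8978
  6        27.50        14.1204        84.7225
  7     1,027.50       472.1164     3,304.8150
  Σ                    585.9852     3,666.7374
P = 585.9852; D_Mac = 6.25739 yrs; D_mod = 5.59945 yrs.
DV01 ≈ 5.59945 × 585.9852 × 0.0001 = 0.328120.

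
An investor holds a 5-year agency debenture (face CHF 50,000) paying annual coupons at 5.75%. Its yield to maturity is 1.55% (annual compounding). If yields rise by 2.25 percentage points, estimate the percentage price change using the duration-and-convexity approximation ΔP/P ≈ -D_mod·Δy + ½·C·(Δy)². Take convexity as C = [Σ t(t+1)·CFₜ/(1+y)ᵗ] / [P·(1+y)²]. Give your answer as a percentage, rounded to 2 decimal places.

With y = 0.0155:
  t   CF        PV=CF/(1+0.0155)^t    t·PV        t(t+1)·PV
  1     2,875.00     2,831.1177     2,831.1177       5,662.2354
  2     2,875.00     2,787.9051     5,575.8103      16,727.4309
  3     2,875.00     2,745.3522     8,236.0566      32,944.2262
  4     2,875.00     2,703.4487    10,813.7949      54,068.9746
  5    52,875.00    48,961.0521   244,805.2606   1,468,831.5633
  Σ                 60,028.8759   272,262.0400   1,578,234.4305
P = 60,028.8759; D_Mac = 4.53552 yrs; D_mod = 4.46629 yrs; C = 25.49479.
Duration effect: -4.46629 × (+0.0225) = -0.100492
Convexity effect: 0.5 × 25.49479 × (0.0225)² = +0.0064534
ΔP/P ≈ -0.100492 + 0.0064534 = -0.094038 = -9.4038%.

-9.40%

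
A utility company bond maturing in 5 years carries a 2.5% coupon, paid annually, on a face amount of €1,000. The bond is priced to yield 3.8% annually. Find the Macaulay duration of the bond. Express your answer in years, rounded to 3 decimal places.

4.753 years

Periodic yield y = 0.038. Discount each cash flow and weight by its year:
  t   CF        PV=CF/(1+0.038)^t    t·PV
  1        25.00        24.0848        24.0848
  2        25.00        23.2031        46.4061
  3        25.00        22.3536        67.0609
  4        25.00        21.5353        86.1411
  5     1,025.00       850.6230     4,253.1148
  Σ                    941.7997     4,476.8077
Price P = Σ PV = 941.7997.
Macaulay duration = Σ(t·PV) / P = 4,476.8077 / 941.7997 = 4.75346 years.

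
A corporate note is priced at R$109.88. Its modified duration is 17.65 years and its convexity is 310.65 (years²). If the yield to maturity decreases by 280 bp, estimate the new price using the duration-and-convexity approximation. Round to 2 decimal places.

R$177.56

Duration effect: -D_mod·Δy = -17.65 × (-0.028) = +0.494200
Convexity effect: ½·C·(Δy)² = 0.5 × 310.65 × (-0.028)² = +0.1217748
ΔP/P ≈ +0.494200 + 0.1217748 = +0.6159748
New price ≈ 109.88 × (1 + 0.6159748) = 177.563311024.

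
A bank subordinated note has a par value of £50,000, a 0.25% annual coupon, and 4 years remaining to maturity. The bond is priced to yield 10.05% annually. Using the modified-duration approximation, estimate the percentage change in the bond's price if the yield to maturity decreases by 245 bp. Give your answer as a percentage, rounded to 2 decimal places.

+8.86%

Periodic yield y = 0.1005. Modified duration first:
  t   CF        PV=CF/(1+0.1005)^t    t·PV
  1       125.00       113.5847       113.5847
  2       125.00       103.2119       206.4239
  3       125.00        93.7864       281.3592
  4    50,125.00    34,173.8728   136,695.4910
  Σ                 34,484.4558   137,296.8588
P = 34,484.4558; D_Mac = 3.98141 yrs; D_mod = 3.98141/(1+0.1005) = 3.61782 yrs.
ΔP/P ≈ -D_mod · Δy = -3.61782 × (-0.0245) = +0.088637 = +8.8637%.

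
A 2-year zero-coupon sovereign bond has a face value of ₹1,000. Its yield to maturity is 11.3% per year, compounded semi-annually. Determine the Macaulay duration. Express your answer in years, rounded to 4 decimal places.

A zero-coupon bond has a single cash flow at maturity, so its Macaulay duration equals its maturity: 2 years.
(Equivalently: 4 semi-annual periods ÷ 2 = 2 years.)

2.0000 years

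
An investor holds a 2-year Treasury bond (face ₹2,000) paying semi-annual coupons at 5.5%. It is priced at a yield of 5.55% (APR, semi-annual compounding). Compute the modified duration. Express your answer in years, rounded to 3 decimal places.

1.869 years

Periodic yield y = 0.02775. First find Macaulay duration:
  t   CF        PV=CF/(1+0.02775)^t    t·PV
  1        55.00        53.5150        53.5150
  2        55.00        52.0700       104.1400
  3        55.00        50.6641       151.9923
  4     2,055.00     1,841.8823     7,367.5294
  Σ                  1,998.1314     7,677.1766
P = 1,998.1314; Macaulay duration = 7,677.1766 / 1,998.1314 = 3.84218 half-year periods = 1.92109 years.
Modified duration = D_Mac / (1 + y) = 1.92109 / 1.02775 = 1.86922 years.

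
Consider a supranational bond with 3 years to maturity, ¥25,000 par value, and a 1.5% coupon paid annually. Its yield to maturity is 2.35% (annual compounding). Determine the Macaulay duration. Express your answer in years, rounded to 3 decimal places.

2.955 years

Periodic yield y = 0.0235. Discount each cash flow and weight by its year:
  t   CF        PV=CF/(1+0.0235)^t    t·PV
  1       375.00       366.3898       366.3898
  2       375.00       357.9774       715.9547
  3    25,375.00    23,666.9618    71,000.8854
  Σ                 24,391.3290    72,083.2300
Price P = Σ PV = 24,391.3290.
Macaulay duration = Σ(t·PV) / P = 72,083.2300 / 24,391.3290 = 2.95528 years.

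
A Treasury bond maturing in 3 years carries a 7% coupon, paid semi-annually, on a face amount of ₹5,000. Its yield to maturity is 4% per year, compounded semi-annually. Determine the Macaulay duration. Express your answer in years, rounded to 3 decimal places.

2.769 years

Periodic yield y = 0.02. Discount each cash flow and weight by its period:
  t   CF        PV=CF/(1+0.02)^t    t·PV
  1       175.00       171.5686       171.5686
  2       175.00       168.2045       336.4091
  3       175.00       164.9064       494.7192
  4       175.00       161.6729       646.6918
  5       175.00       158.5029       792.5145
  6     5,175.00     4,595.2519    27,571.5114
  Σ                  5,420.1073    30,013.4146
Price P = Σ PV = 5,420.1073.
Macaulay duration = Σ(t·PV) / P = 30,013.4146 / 5,420.1073 = 5.53742 half-year periods.
In years: 5.53742 / 2 = 2.76871 years.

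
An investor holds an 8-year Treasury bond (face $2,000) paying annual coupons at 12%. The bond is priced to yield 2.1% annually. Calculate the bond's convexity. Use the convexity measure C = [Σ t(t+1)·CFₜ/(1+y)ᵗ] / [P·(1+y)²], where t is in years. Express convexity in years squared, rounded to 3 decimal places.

With y = 0.021:
  t   CF        PV=CF/(1+0.021)^t    t·PV        t(t+1)·PV
  1       240.00       235.0637       235.0637         470.1273
  2       240.00       230.2289       460.4577       1,381.3731
  3       240.00       225.4935       676.4805       2,705.9219
  4       240.00       220.8555       883.4221       4,417.1106
  5       240.00       216.3130     1,081.5648       6,489.3887
  6       240.00       211.8638     1,271.1829       8,898.2802
  7       240.00       207.5062     1,452.5433      11,620.3464
  8     2,240.00     1,896.8897    15,175.1177     136,576.0594
  Σ                  3,444.2142    21,235.8327     172,558.6077
P = 3,444.2142.
Convexity = Σ t(t+1)·PV / [P·(1+y)²] = 172,558.6077 / (3,444.2142 × 1.042441) = 48.06124.

48.061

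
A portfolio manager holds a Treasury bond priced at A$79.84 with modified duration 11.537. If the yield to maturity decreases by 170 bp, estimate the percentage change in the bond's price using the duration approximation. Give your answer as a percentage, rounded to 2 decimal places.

Duration approximation: ΔP/P ≈ -D_mod · Δy = -11.537 × (-0.017) = +0.196129.
As a percentage: +19.6129%.

+19.61%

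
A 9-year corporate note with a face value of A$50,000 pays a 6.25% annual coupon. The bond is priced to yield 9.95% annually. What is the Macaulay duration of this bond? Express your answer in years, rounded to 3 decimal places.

Periodic yield y = 0.0995. Discount each cash flow and weight by its year:
  t   CF        PV=CF/(1+0.0995)^t    t·PV
  1     3,125.00     2,842.2010     2,842.2010
  2     3,125.00     2,584.9941     5,169.9882
  3     3,125.00     2,351.0633     7,053.1899
  4     3,125.00     2,138.3022     8,553.2089
  5     3,125.00     1,944.7951     9,723.9755
  6     3,125.00     1,768.7996    10,612.7973
  7     3,125.00     1,608.7308    11,261.1158
  8     3,125.00     1,463.1476    11,705.1811
  9    53,125.00    22,622.5647   203,603.0827
  Σ                 39,324.5985   270,524.7404
Price P = Σ PV = 39,324.5985.
Macaulay duration = Σ(t·PV) / P = 270,524.7404 / 39,324.5985 = 6.87928 years.

6.879 years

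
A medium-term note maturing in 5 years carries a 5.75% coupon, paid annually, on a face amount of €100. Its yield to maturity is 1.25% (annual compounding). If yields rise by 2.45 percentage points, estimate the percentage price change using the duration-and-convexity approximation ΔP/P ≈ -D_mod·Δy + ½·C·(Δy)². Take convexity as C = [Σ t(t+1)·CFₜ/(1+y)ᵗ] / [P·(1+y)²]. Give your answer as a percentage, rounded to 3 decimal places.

-10.213%

With y = 0.0125:
  t   CF        PV=CF/(1+0.0125)^t    t·PV        t(t+1)·PV
  1         5.75         5.6790         5.6790          11.3580
  2         5.75         5.6089        11.2178          33.6534
  3         5.75         5.5397        16.6190          66.4759
  4         5.75         5.4713        21.8851         109.4253
  5       105.75        99.3814       496.9071       2,981.4427
  Σ                    121.6803       552.3080       3,202.3553
P = 121.6803; D_Mac = 4.53901 yrs; D_mod = 4.48297 yrs; C = 25.67198.
Duration effect: -4.48297 × (+0.0245) = -0.109833
Convexity effect: 0.5 × 25.67198 × (0.0245)² = +0.0077048
ΔP/P ≈ -0.109833 + 0.0077048 = -0.102128 = -10.2128%.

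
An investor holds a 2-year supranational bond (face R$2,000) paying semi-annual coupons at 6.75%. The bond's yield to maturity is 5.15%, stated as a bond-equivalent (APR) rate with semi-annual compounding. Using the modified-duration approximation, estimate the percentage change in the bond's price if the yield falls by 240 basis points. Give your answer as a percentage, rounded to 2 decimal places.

+4.46%

Periodic yield y = 0.02575. Modified duration first:
  t   CF        PV=CF/(1+0.02575)^t    t·PV
  1        67.50        65.8055        65.8055
  2        67.50        64.1536       128.3071
  3        67.50        62.5431       187.6292
  4     2,067.50     1,867.5809     7,470.3235
  Σ                  2,060.0830     7,852.0653
P = 2,060.0830; D_Mac = 3.81153 half-year periods = 1.90576 yrs; D_mod = 1.90576/(1+0.02575) = 1.85792 yrs.
ΔP/P ≈ -D_mod · Δy = -1.85792 × (-0.024) = +0.044590 = +4.4590%.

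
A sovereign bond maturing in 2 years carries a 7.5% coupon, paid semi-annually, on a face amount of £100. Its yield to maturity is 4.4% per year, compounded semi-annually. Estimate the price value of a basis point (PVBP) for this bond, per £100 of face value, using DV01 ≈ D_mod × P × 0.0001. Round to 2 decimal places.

Periodic yield y = 0.022.
  t   CF        PV=CF/(1+0.022)^t    t·PV
  1         3.75         3.6693         3.6693
  2         3.75         3.5903         7.1806
  3         3.75         3.5130        10.5390
  4       103.75        95.1009       380.4035
  Σ                    105.8734       401.7924
P = 105.8734; D_Mac = 3.79502 half-year periods = 1.89751 yrs; D_mod = 1.85667 yrs.
DV01 ≈ 1.85667 × 105.8734 × 0.0001 = 0.019657.

£0.02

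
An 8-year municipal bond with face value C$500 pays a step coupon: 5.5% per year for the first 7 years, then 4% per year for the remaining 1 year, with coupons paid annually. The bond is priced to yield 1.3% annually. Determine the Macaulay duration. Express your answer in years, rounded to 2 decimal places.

Periodic yield y = 0.013. Discount each cash flow and weight by its year:
  t   CF        PV=CF/(1+0.013)^t    t·PV
  1        27.50        27.1471        27.1471
  2        27.50        26.7987        53.5974
  3        27.50        26.4548        79.3644
  4        27.50        26.1153       104.4612
  5        27.50        25.7802       128.9008
  6        27.50        25.4493       152.6959
  7        27.50        25.1227       175.8590
  8       520.00       468.9513     3,751.6107
  Σ                    651.8194     4,473.6364
Price P = Σ PV = 651.8194.
Macaulay duration = Σ(t·PV) / P = 4,473.6364 / 651.8194 = 6.86331 years.

6.86 years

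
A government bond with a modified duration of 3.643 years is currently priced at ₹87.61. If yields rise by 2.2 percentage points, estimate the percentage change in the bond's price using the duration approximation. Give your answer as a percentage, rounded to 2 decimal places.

Duration approximation: ΔP/P ≈ -D_mod · Δy = -3.643 × (+0.022) = -0.080146.
As a percentage: -8.0146%.

-8.01%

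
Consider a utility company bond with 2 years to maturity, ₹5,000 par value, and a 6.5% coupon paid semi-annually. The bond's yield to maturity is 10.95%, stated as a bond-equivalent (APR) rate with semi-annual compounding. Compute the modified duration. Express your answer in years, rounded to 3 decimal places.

1.804 years

Periodic yield y = 0.05475. First find Macaulay duration:
  t   CF        PV=CF/(1+0.05475)^t    t·PV
  1       162.50       154.0649       154.0649
  2       162.50       146.0677       292.1355
  3       162.50       138.4856       415.4569
  4     5,162.50     4,171.2088    16,684.8351
  Σ                  4,609.8271    17,546.4925
P = 4,609.8271; Macaulay duration = 17,546.4925 / 4,609.8271 = 3.80632 half-year periods = 1.90316 years.
Modified duration = D_Mac / (1 + y) = 1.90316 / 1.05475 = 1.80437 years.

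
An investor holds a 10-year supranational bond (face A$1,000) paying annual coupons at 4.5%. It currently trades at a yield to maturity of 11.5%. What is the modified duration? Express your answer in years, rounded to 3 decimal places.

Periodic yield y = 0.115. First find Macaulay duration:
  t   CF        PV=CF/(1+0.115)^t    t·PV
  1        45.00        40.3587        40.3587
  2        45.00        36.1962        72.3924
  3        45.00        32.4629        97.3888
  4        45.00        29.1147       116.4590
  5        45.00        26.1119       130.5594
  6        45.00        23.4187       140.5124
  7        45.00        21.0033       147.0234
  8        45.00        18.8371       150.6966
  9        45.00        16.8942       152.0482
  10    1,045.00       351.8582     3,518.5815
  Σ                    596.2560     4,566.0205
P = 596.2560; Macaulay duration = 4,566.0205 / 596.2560 = 7.65782 years.
Modified duration = D_Mac / (1 + y) = 7.65782 / 1.115 = 6.86800 years.

6.868 years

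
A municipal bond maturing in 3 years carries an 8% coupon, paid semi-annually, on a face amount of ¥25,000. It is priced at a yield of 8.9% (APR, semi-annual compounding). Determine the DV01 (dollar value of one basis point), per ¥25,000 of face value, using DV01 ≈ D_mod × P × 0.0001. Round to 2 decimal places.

¥6.36

Periodic yield y = 0.0445.
  t   CF        PV=CF/(1+0.0445)^t    t·PV
  1     1,000.00       957.3959       957.3959
  2     1,000.00       916.6069     1,833.2138
  3     1,000.00       877.5557     2,632.6670
  4     1,000.00       840.1682     3,360.6727
  5     1,000.00       804.3735     4,021.8677
  6    26,000.00    20,022.7019   120,136.2115
  Σ                 24,418.8020   132,942.0285
P = 24,418.8020; D_Mac = 5.44425 half-year periods = 2.72212 yrs; D_mod = 2.60615 yrs.
DV01 ≈ 2.60615 × 24,418.8020 × 0.0001 = 6.363908.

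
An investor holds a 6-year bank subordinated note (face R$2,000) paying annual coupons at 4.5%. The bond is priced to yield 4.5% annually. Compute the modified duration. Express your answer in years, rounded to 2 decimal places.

5.16 years

Periodic yield y = 0.045. First find Macaulay duration:
  t   CF        PV=CF/(1+0.045)^t    t·PV
  1        90.00        86.1244        86.1244
  2        90.00        82.4157       164.8314
  3        90.00        78.8667       236.6001
  4        90.00        75.4705       301.8821
  5        90.00        72.2206       361.1030
  6     2,090.00     1,604.9021     9,629.4126
  Σ                  2,000.0000    10,779.9535
P = 2,000.0000; Macaulay duration = 10,779.9535 / 2,000.0000 = 5.38998 years.
Modified duration = D_Mac / (1 + y) = 5.38998 / 1.045 = 5.15787 years.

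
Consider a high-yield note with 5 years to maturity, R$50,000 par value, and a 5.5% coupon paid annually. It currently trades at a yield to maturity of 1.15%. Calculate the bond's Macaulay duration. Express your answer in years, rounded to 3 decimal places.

Periodic yield y = 0.0115. Discount each cash flow and weight by its year:
  t   CF        PV=CF/(1+0.0115)^t    t·PV
  1     2,750.00     2,718.7346     2,718.7346
  2     2,750.00     2,687.8246     5,375.6491
  3     2,750.00     2,657.2660     7,971.7980
  4     2,750.00     2,627.0549    10,508.2195
  5    52,750.00    49,818.7732   249,093.8658
  Σ                 60,509.6532   275,668.2671
Price P = Σ PV = 60,509.6532.
Macaulay duration = Σ(t·PV) / P = 275,668.2671 / 60,509.6532 = 4.55577 years.

4.556 years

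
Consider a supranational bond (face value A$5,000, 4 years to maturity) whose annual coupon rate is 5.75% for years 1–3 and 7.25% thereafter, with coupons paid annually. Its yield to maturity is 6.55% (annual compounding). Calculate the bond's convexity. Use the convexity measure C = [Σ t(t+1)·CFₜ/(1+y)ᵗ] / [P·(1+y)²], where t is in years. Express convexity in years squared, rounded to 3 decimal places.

15.772

With y = 0.0655:
  t   CF        PV=CF/(1+0.0655)^t    t·PV        t(t+1)·PV
  1       287.50       269.8264       269.8264         539.6527
  2       287.50       253.2392       506.4784       1,519.4352
  3       287.50       237.6717       713.0151       2,852.0605
  4     5,362.50     4,160.5763    16,642.3051      83,211.5256
  Σ                  4,921.3136    18,131.6250      88,122.6741
P = 4,921.3136.
Convexity = Σ t(t+1)·PV / [P·(1+y)²] = 88,122.6741 / (4,921.3136 × 1.135290) = 15.77247.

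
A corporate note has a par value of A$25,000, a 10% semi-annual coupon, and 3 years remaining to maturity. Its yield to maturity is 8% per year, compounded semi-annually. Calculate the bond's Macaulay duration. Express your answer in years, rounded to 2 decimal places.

Periodic yield y = 0.04. Discount each cash flow and weight by its period:
  t   CF        PV=CF/(1+0.04)^t    t·PV
  1     1,250.00     1,201.9231     1,201.9231
  2     1,250.00     1,155.6953     2,311.3905
  3     1,250.00     1,111.2454     3,333.7363
  4     1,250.00     1,068.5052     4,274.0210
  5     1,250.00     1,027.4089     5,137.0444
  6    26,250.00    20,745.7563   124,474.5378
  Σ                 26,310.5342   140,732.6531
Price P = Σ PV = 26,310.5342.
Macaulay duration = Σ(t·PV) / P = 140,732.6531 / 26,310.5342 = 5.34891 half-year periods.
In years: 5.34891 / 2 = 2.67445 years.

2.67 years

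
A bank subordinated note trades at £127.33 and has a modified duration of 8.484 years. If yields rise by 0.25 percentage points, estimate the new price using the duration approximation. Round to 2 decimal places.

Duration approximation: ΔP/P ≈ -D_mod · Δy = -8.484 × (+0.0025) = -0.021210.
New price ≈ 127.33 × (1 - 0.021210) = 124.6293307.

£124.63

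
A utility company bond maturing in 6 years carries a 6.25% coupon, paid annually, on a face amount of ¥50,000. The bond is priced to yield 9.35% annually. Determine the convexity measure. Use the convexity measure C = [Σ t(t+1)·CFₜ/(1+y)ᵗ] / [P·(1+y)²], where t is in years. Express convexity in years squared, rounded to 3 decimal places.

With y = 0.0935:
  t   CF        PV=CF/(1+0.0935)^t    t·PV        t(t+1)·PV
  1     3,125.00     2,857.7961     2,857.7961       5,715.5921
  2     3,125.00     2,613.4395     5,226.8790      15,680.6369
  3     3,125.00     2,389.9767     7,169.9300      28,679.7199
  4     3,125.00     2,185.6211     8,742.4843      43,712.4217
  5     3,125.00     1,998.7390     9,993.6950      59,962.1697
  6    53,125.00    31,073.2171   186,439.3024   1,305,075.1166
  Σ                 43,118.7893   220,430.0867   1,458,825.6570
P = 43,118.7893.
Convexity = Σ t(t+1)·PV / [P·(1+y)²] = 1,458,825.6570 / (43,118.7893 × 1.195742) = 28.29432.

28.294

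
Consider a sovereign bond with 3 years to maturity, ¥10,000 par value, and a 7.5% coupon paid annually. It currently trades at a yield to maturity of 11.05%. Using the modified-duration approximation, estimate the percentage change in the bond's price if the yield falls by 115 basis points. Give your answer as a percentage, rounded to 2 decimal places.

+2.88%

Periodic yield y = 0.1105. Modified duration first:
  t   CF        PV=CF/(1+0.1105)^t    t·PV
  1       750.00       675.3715       675.3715
  2       750.00       608.1688     1,216.3376
  3    10,750.00     7,849.6949    23,549.0846
  Σ                  9,133.2351    25,440.7937
P = 9,133.2351; D_Mac = 2.78552 yrs; D_mod = 2.78552/(1+0.1105) = 2.50835 yrs.
ΔP/P ≈ -D_mod · Δy = -2.50835 × (-0.0115) = +0.028846 = +2.8846%.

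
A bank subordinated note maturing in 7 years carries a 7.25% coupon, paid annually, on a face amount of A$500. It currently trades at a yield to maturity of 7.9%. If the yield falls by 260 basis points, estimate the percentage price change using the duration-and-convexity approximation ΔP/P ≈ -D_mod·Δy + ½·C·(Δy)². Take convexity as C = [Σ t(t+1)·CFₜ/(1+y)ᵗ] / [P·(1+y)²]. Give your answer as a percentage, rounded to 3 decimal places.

+14.978%

With y = 0.079:
  t   CF        PV=CF/(1+0.079)^t    t·PV        t(t+1)·PV
  1        36.25        33.5959        33.5959          67.1918
  2        36.25        31.1362        62.2723         186.8170
  3        36.25        28.8565        86.5695         346.2780
  4        36.25        26.7437       106.9750         534.8749
  5        36.25        24.7857       123.9284         743.5703
  6        36.25        22.9710       137.8258         964.7808
  7       536.25       314.9323     2,204.5260      17,636.2083
  Σ                    483.0213     2,755.6930      20,479.7211
P = 483.0213; D_Mac = 5.70512 yrs; D_mod = 5.28741 yrs; C = 36.41790.
Duration effect: -5.28741 × (-0.026) = +0.137473
Convexity effect: 0.5 × 36.41790 × (-0.026)² = +0.0123092
ΔP/P ≈ +0.137473 + 0.0123092 = +0.149782 = +14.9782%.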